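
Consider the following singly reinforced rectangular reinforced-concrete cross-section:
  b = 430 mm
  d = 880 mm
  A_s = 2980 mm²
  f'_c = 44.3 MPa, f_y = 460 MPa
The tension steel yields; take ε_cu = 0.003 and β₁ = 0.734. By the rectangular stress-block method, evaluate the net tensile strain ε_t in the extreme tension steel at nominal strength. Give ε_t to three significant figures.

a = A_s f_y/(0.85 f'_c b) = 84.66 mm.
β₁ = 0.734, so c = a/β₁ = 84.66/0.734 = 115.34 mm.
From the linear strain diagram with ε_cu = 0.003: ε_t = 0.003 (d − c)/c = 0.003 × (880 − 115.34)/115.34 = 0.0199.
Since ε_t ≥ 0.005, the section is tension-controlled.

ε_t ≈ 0.0199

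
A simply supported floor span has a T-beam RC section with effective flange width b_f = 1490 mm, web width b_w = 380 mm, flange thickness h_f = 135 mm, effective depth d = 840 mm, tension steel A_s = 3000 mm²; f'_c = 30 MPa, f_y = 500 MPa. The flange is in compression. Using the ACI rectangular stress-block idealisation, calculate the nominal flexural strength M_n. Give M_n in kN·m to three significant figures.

Tension: T = A_s f_y = 3000 × 500 = 1500000 N.
Try a within the flange: a = T/(0.85 f'_c b_f) = 1500000/(0.85 × 30 × 1490) = 39.48 mm.
Since a = 39.48 ≤ h_f = 135 mm, the stress block lies entirely in the flange; analyse as a rectangular beam of width b_f.
M_n = T(d − a/2) = 1500000 × (840 − 19.74) = 1230.39 × 10⁶ N·mm.
M_n = 1230.39 kN·m.

M_n ≈ 1230 kN·m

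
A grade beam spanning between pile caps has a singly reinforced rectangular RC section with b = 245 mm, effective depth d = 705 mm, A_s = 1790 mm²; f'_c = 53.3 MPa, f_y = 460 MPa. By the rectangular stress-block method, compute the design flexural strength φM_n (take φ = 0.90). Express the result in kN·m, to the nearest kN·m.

T = A_s f_y = 1790 × 460 = 823400 N = 823.4 kN.
From C = T: a = T/(0.85 f'_c b) = 823400/(0.85 × 53.3 × 245) = 74.18 mm.
M_n = T(d − a/2) = 823.4 kN × (705 − 37.09) mm = 549.96 kN·m.
φM_n = 0.90 × 549.96 = 494.96 kN·m.

φM_n ≈ 495 kN·m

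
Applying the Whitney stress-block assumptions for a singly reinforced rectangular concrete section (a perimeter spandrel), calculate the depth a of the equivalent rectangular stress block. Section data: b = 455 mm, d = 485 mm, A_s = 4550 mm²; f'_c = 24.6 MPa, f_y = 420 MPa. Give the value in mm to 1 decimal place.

T = A_s f_y = 4550 × 420 = 1911000 N = 1911 kN.
Setting C = 0.85 f'_c a b equal to T: a = 1911000/(0.85 × 24.6 × 455) = 200.9 mm.

a ≈ 200.9 mm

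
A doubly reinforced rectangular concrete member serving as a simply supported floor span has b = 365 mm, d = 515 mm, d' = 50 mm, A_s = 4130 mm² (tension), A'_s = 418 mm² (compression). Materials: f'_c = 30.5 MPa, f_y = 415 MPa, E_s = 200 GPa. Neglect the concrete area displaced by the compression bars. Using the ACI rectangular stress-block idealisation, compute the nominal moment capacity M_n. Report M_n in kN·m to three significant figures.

Assume both tension and compression steel yield.
Net tension couple steel: A_s − A'_s = 3712 mm².
a = (A_s − A'_s) f_y / (0.85 f'_c b) = 1540480/(0.85 × 30.5 × 365) = 162.80 mm.
c = a/β₁ = 162.80/0.832 = 195.67 mm; ε'_s = 0.003(c − d')/c = 0.0022 ≥ f_y/E_s = 0.0021, so compression steel does yield.
M_n = (A_s − A'_s) f_y (d − a/2) + A'_s f_y (d − d') = [1540480 × (515 − 81.4) + 173470 × (515 − 50)] × 10⁻⁶ = 667.95 + 80.66 = 748.61 kN·m.

M_n ≈ 749 kN·m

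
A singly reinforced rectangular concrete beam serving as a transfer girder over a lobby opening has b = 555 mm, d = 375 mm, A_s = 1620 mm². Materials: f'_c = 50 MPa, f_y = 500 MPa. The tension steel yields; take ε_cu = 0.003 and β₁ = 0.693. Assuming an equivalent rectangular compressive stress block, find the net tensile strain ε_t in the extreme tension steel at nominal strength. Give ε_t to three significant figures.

a = A_s f_y/(0.85 f'_c b) = 34.34 mm.
β₁ = 0.693, so c = a/β₁ = 34.34/0.693 = 49.55 mm.
From the linear strain diagram with ε_cu = 0.003: ε_t = 0.003 (d − c)/c = 0.003 × (375 − 49.55)/49.55 = 0.0197.
Since ε_t ≥ 0.005, the section is tension-controlled.

ε_t ≈ 0.0197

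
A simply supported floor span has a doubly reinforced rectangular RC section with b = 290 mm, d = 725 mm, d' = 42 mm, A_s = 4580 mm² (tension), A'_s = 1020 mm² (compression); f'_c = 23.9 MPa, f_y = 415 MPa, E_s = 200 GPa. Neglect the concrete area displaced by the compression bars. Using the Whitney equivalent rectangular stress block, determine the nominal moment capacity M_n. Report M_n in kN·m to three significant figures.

M_n ≈ 1170 kN·m

Assume both tension and compression steel yield.
Net tension couple steel: A_s − A'_s = 3560 mm².
a = (A_s − A'_s) f_y / (0.85 f'_c b) = 1477400/(0.85 × 23.9 × 290) = 250.77 mm.
c = a/β₁ = 250.77/0.85 = 295.02 mm; ε'_s = 0.003(c − d')/c = 0.0026 ≥ f_y/E_s = 0.0021, so compression steel does yield.
M_n = (A_s − A'_s) f_y (d − a/2) + A'_s f_y (d − d') = [1477400 × (725 − 125.385) + 423300 × (725 − 42)] × 10⁻⁶ = 885.87 + 289.11 = 1174.98 kN·m.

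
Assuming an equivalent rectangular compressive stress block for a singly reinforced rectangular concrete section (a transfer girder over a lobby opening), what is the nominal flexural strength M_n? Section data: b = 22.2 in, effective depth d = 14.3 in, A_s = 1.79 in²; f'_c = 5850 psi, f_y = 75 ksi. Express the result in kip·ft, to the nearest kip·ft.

T = A_s f_y = 1.79 × 75 = 134.25 kips.
a = T/(0.85 f'_c b) = 134.25/(0.85 × 5.85 × 22.2) = 1.216 in.
M_n = T(d − a/2) = 134.25 × (14.3 − 0.608) = 1838.2 kip·in = 1838.2/12 = 153.18 kip·ft.

M_n ≈ 153 kip·ft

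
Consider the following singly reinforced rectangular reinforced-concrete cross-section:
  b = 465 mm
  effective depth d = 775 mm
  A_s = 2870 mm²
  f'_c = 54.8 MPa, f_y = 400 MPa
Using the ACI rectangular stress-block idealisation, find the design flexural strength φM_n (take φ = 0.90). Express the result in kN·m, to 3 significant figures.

T = A_s f_y = 2870 × 400 = 1148000 N = 1148 kN.
From C = T: a = T/(0.85 f'_c b) = 1148000/(0.85 × 54.8 × 465) = 53.00 mm.
M_n = T(d − a/2) = 1148 kN × (775 − 26.5) mm = 859.28 kN·m.
φM_n = 0.90 × 859.28 = 773.35 kN·m.

φM_n ≈ 773 kN·m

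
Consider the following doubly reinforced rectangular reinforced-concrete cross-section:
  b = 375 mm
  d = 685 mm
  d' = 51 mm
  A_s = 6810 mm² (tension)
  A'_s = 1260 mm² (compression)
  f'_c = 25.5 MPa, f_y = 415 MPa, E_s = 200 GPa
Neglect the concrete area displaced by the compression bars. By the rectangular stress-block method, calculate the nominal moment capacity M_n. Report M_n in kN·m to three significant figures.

Assume both tension and compression steel yield.
Net tension couple steel: A_s − A'_s = 5550 mm².
a = (A_s − A'_s) f_y / (0.85 f'_c b) = 2303250/(0.85 × 25.5 × 375) = 283.37 mm.
c = a/β₁ = 283.37/0.85 = 333.38 mm; ε'_s = 0.003(c − d')/c = 0.0025 ≥ f_y/E_s = 0.0021, so compression steel does yield.
M_n = (A_s − A'_s) f_y (d − a/2) + A'_s f_y (d − d') = [2303250 × (685 − 141.685) + 522900 × (685 − 51)] × 10⁻⁶ = 1251.39 + 331.52 = 1582.91 kN·m.

M_n ≈ 1580 kN·m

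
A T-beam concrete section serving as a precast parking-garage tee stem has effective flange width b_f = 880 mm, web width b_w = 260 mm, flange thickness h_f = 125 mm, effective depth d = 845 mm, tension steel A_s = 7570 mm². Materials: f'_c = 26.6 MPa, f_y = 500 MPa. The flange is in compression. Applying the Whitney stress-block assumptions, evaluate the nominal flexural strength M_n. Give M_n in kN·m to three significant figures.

Tension: T = A_s f_y = 7570 × 500 = 3785000 N.
Try a within the flange: a = T/(0.85 f'_c b_f) = 3785000/(0.85 × 26.6 × 880) = 190.23 mm.
a = 190.23 > h_f = 125 mm: the block extends into the web. Split into flange-overhang and web parts.
C_f = 0.85 f'_c (b_f − b_w) h_f = 0.85 × 26.6 × (880 − 260) × 125 = 1752275 N.
Remaining web compression depth: a_w = (T − C_f)/(0.85 f'_c b_w) = (3785000 − 1752275)/(0.85 × 26.6 × 260) = 345.78 mm.
M_n = C_f(d − h_f/2) + (T − C_f)(d − a_w/2) = 1752275 × (845 − 62.5) + 2032725 × (845 − 172.89) = 1371.16 + 1366.21 = 2737.37 × 10⁶ N·mm.
M_n = 2737.37 kN·m.

M_n ≈ 2740 kN·m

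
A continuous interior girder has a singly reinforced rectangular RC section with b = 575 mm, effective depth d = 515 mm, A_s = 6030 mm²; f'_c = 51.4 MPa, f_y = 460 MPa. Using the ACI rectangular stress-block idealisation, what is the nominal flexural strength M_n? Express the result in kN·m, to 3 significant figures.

M_n ≈ 1280 kN·m

T = A_s f_y = 6030 × 460 = 2773800 N = 2773.8 kN.
From C = T: a = T/(0.85 f'_c b) = 2773800/(0.85 × 51.4 × 575) = 110.41 mm.
M_n = T(d − a/2) = 2773.8 kN × (515 − 55.205) mm = 1275.38 kN·m.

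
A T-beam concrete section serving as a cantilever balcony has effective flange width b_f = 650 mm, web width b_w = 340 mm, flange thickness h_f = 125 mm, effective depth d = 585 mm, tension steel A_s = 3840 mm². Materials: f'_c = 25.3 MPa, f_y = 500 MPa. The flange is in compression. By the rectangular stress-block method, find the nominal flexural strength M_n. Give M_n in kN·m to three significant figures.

Tension: T = A_s f_y = 3840 × 500 = 1920000 N.
Try a within the flange: a = T/(0.85 f'_c b_f) = 1920000/(0.85 × 25.3 × 650) = 137.36 mm.
a = 137.36 > h_f = 125 mm: the block extends into the web. Split into flange-overhang and web parts.
C_f = 0.85 f'_c (b_f − b_w) h_f = 0.85 × 25.3 × (650 − 340) × 125 = 833319 N.
Remaining web compression depth: a_w = (T − C_f)/(0.85 f'_c b_w) = (1920000 − 833319)/(0.85 × 25.3 × 340) = 148.62 mm.
M_n = C_f(d − h_f/2) + (T − C_f)(d − a_w/2) = 833319 × (585 − 62.5) + 1086681 × (585 − 74.31) = 435.41 + 554.96 = 990.37 × 10⁶ N·mm.
M_n = 990.37 kN·m.

M_n ≈ 990 kN·m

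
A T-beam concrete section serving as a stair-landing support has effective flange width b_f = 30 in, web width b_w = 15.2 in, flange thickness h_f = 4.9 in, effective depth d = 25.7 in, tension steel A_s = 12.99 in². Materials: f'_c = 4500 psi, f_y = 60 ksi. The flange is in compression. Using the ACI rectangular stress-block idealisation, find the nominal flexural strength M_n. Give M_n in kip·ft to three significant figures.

Tension: T = A_s f_y = 12.99 × 60 = 779.4 kips.
Try a within the flange: a = T/(0.85 f'_c b_f) = 779.4/(0.85 × 4.5 × 30) = 6.792 in.
a = 6.792 > h_f = 4.9 in: the block extends into the web. Split into flange-overhang and web parts.
C_f = 0.85 f'_c (b_f − b_w) h_f = 0.85 × 4.5 × (30 − 15.2) × 4.9 = 277.4 kips.
Remaining web compression depth: a_w = (T − C_f)/(0.85 f'_c b_w) = (779.4 − 277.4)/(0.85 × 4.5 × 15.2) = 8.634 in.
M_n = C_f(d − h_f/2) + (T − C_f)(d − a_w/2) = 277.4 × (25.7 − 2.45) + 502 × (25.7 − 4.317) = 6449.6 + 10734.3 = 17183.9 kip·in.
M_n = 17183.9/12 = 1431.99 kip·ft.

M_n ≈ 1430 kip·ft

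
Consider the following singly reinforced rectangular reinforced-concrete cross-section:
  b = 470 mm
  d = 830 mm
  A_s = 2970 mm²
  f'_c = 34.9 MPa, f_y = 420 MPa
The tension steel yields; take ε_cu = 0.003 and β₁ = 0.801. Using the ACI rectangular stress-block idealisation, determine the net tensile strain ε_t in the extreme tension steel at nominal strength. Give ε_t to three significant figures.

a = A_s f_y/(0.85 f'_c b) = 89.47 mm.
β₁ = 0.801, so c = a/β₁ = 89.47/0.801 = 111.70 mm.
From the linear strain diagram with ε_cu = 0.003: ε_t = 0.003 (d − c)/c = 0.003 × (830 − 111.70)/111.70 = 0.0193.
Since ε_t ≥ 0.005, the section is tension-controlled.

ε_t ≈ 0.0193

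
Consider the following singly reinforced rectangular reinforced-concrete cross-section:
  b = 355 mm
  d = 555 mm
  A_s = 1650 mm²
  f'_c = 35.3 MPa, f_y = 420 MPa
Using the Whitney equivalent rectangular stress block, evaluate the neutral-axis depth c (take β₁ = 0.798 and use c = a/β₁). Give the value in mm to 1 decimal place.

T = A_s f_y = 1650 × 420 = 693000 N = 693 kN.
Setting C = 0.85 f'_c a b equal to T: a = 693000/(0.85 × 35.3 × 355) = 65.060 mm.
With β₁ = 0.798, c = a/β₁ = 65.060/0.798 = 81.5 mm.

c ≈ 81.5 mm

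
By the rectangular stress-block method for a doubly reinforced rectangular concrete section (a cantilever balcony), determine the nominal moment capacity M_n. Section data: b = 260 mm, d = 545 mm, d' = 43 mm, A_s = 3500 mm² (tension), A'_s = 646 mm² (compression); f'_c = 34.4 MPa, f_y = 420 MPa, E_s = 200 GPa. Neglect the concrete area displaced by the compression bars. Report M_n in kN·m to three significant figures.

Assume both tension and compression steel yield.
Net tension couple steel: A_s − A'_s = 2854 mm².
a = (A_s − A'_s) f_y / (0.85 f'_c b) = 1198680/(0.85 × 34.4 × 260) = 157.67 mm.
c = a/β₁ = 157.67/0.804 = 196.11 mm; ε'_s = 0.003(c − d')/c = 0.0023 ≥ f_y/E_s = 0.0021, so compression steel does yield.
M_n = (A_s − A'_s) f_y (d − a/2) + A'_s f_y (d − d') = [1198680 × (545 − 78.835) + 271320 × (545 − 43)] × 10⁻⁶ = 558.78 + 136.20 = 694.98 kN·m.

M_n ≈ 695 kN·m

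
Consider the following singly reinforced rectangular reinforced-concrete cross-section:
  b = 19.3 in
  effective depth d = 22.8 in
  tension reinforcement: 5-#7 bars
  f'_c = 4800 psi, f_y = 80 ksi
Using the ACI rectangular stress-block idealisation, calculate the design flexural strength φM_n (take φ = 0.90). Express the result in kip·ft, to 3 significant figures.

A_s = 5 × 0.6 = 3 in².
T = A_s f_y = 3 × 80 = 240 kips.
a = T/(0.85 f'_c b) = 240/(0.85 × 4.8 × 19.3) = 3.048 in.
M_n = T(d − a/2) = 240 × (22.8 − 1.524) = 5106.2 kip·in = 5106.2/12 = 425.52 kip·ft.
φM_n = 0.90 × 425.52 = 382.97 kip·ft.

φM_n ≈ 383 kip·ft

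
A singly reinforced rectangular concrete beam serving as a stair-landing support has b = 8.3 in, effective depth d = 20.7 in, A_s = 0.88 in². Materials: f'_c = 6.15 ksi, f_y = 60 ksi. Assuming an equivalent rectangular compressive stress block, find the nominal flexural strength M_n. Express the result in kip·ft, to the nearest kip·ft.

T = A_s f_y = 0.88 × 60 = 52.8 kips.
a = T/(0.85 f'_c b) = 52.8/(0.85 × 6.15 × 8.3) = 1.217 in.
M_n = T(d − a/2) = 52.8 × (20.7 − 0.6085) = 1060.8 kip·in = 1060.8/12 = 88.40 kip·ft.

M_n ≈ 88 kip·ft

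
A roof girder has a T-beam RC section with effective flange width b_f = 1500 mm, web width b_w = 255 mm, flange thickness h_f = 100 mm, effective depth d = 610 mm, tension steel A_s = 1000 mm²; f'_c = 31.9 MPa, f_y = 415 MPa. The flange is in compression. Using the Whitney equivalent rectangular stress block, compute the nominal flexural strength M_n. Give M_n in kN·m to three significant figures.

M_n ≈ 251 kN·m

Tension: T = A_s f_y = 1000 × 415 = 415000 N.
Try a within the flange: a = T/(0.85 f'_c b_f) = 415000/(0.85 × 31.9 × 1500) = 10.20 mm.
Since a = 10.20 ≤ h_f = 100 mm, the stress block lies entirely in the flange; analyse as a rectangular beam of width b_f.
M_n = T(d − a/2) = 415000 × (610 − 5.1) = 251.03 × 10⁶ N·mm.
M_n = 251.03 kN·m.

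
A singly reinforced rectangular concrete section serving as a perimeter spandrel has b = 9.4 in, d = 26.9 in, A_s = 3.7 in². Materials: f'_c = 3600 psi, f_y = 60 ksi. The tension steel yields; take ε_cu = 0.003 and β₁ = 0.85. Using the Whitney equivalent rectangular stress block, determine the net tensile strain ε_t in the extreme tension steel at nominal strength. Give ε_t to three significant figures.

a = A_s f_y/(0.85 f'_c b) = 7.718 in.
β₁ = 0.85, so c = a/β₁ = 7.718/0.85 = 9.080 in.
From the linear strain diagram with ε_cu = 0.003: ε_t = 0.003 (d − c)/c = 0.003 × (26.9 − 9.080)/9.080 = 0.00589.
Since ε_t ≥ 0.005, the section is tension-controlled.

ε_t ≈ 0.00589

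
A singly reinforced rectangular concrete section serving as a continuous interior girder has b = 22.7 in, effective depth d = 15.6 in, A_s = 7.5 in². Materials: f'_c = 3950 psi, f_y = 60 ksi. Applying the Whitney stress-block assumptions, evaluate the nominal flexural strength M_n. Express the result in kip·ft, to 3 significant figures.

T = A_s f_y = 7.5 × 60 = 450 kips.
a = T/(0.85 f'_c b) = 450/(0.85 × 3.95 × 22.7) = 5.904 in.
M_n = T(d − a/2) = 450 × (15.6 − 2.952) = 5691.6 kip·in = 5691.6/12 = 474.30 kip·ft.

M_n ≈ 474 kip·ft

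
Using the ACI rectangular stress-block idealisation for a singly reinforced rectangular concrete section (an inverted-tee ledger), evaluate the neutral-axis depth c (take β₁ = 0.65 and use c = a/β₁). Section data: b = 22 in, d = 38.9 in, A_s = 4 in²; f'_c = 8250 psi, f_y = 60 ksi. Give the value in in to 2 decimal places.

c ≈ 2.39 in

T = A_s f_y = 4 × 60 = 240 kips.
a = T/(0.85 f'_c b) = 240/(0.85 × 8.25 × 22) = 1.5557 in.
With β₁ = 0.65, c = a/β₁ = 1.5557/0.65 = 2.39 in.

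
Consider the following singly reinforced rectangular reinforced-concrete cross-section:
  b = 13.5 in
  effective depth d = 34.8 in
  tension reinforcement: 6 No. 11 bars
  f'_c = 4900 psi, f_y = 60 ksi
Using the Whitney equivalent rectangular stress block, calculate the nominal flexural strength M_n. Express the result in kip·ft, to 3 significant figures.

M_n ≈ 1390 kip·ft

A_s = 6 × 1.56 = 9.36 in².
T = A_s f_y = 9.36 × 60 = 561.6 kips.
a = T/(0.85 f'_c b) = 561.6/(0.85 × 4.9 × 13.5) = 9.988 in.
M_n = T(d − a/2) = 561.6 × (34.8 − 4.994) = 16739.0 kip·in = 16739.0/12 = 1394.92 kip·ft.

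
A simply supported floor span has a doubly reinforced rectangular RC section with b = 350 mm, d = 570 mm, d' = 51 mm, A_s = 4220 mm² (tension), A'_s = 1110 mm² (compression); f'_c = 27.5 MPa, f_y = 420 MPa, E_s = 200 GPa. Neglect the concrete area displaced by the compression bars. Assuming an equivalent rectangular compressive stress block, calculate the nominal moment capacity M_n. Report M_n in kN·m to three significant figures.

M_n ≈ 882 kN·m

Assume both tension and compression steel yield.
Net tension couple steel: A_s − A'_s = 3110 mm².
a = (A_s − A'_s) f_y / (0.85 f'_c b) = 1306200/(0.85 × 27.5 × 350) = 159.66 mm.
c = a/β₁ = 159.66/0.85 = 187.84 mm; ε'_s = 0.003(c − d')/c = 0.0022 ≥ f_y/E_s = 0.0021, so compression steel does yield.
M_n = (A_s − A'_s) f_y (d − a/2) + A'_s f_y (d − d') = [1306200 × (570 − 79.83) + 466200 × (570 − 51)] × 10⁻⁶ = 640.26 + 241.96 = 882.22 kN·m.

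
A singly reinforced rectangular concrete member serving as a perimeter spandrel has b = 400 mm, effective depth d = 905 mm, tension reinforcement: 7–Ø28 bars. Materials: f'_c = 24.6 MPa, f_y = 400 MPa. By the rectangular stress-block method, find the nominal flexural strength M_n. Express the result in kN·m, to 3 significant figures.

A_s = 7 × 616 = 4312 mm².
T = A_s f_y = 4312 × 400 = 1724800 N = 1724.8 kN.
From C = T: a = T/(0.85 f'_c b) = 1724800/(0.85 × 24.6 × 400) = 206.22 mm.
M_n = T(d − a/2) = 1724.8 kN × (905 − 103.11) mm = 1383.10 kN·m.

M_n ≈ 1380 kN·m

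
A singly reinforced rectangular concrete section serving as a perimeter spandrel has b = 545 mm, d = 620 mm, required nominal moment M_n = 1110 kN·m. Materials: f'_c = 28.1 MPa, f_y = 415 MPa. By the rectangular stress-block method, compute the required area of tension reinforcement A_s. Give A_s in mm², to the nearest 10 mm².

With M_n = 0.85 f'_c a b (d − a/2), solve the quadratic for a:
a = d − √(d² − 2M_n/(0.85 f'_c b)) = 620 − √(620² − 2 × 1110×10⁶/(0.85 × 28.1 × 545)) = 157.55 mm.
A_s = 0.85 f'_c a b / f_y = 0.85 × 28.1 × 157.55 × 545 / 415 = 4941.9 mm².

A_s ≈ 4940 mm²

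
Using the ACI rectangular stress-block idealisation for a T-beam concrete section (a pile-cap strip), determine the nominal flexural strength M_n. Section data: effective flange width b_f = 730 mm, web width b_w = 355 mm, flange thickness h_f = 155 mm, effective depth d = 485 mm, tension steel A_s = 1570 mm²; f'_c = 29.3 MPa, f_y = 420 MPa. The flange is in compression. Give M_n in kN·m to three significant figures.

Tension: T = A_s f_y = 1570 × 420 = 659400 N.
Try a within the flange: a = T/(0.85 f'_c b_f) = 659400/(0.85 × 29.3 × 730) = 36.27 mm.
Since a = 36.27 ≤ h_f = 155 mm, the stress block lies entirely in the flange; analyse as a rectangular beam of width b_f.
M_n = T(d − a/2) = 659400 × (485 − 18.135) = 307.85 × 10⁶ N·mm.
M_n = 307.85 kN·m.

M_n ≈ 308 kN·m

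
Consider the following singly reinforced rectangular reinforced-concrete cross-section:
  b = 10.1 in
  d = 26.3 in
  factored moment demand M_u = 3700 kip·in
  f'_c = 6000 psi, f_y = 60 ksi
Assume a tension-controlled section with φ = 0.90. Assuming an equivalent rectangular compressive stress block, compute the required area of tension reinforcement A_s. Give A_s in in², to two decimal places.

M_n = M_u/φ = 3700/0.90 = 4111.11 kip·in.
From M_n = 0.85 f'_c a b (d − a/2):
a = d − √(d² − 2M_n/(0.85 f'_c b)) = 26.3 − √(26.3² − 2 × 4111.11/(0.85 × 6 × 10.1)) = 3.233 in.
A_s = 0.85 f'_c a b / f_y = 0.85 × 6 × 3.233 × 10.1 / 60 = 2.776 in².

A_s ≈ 2.78 in²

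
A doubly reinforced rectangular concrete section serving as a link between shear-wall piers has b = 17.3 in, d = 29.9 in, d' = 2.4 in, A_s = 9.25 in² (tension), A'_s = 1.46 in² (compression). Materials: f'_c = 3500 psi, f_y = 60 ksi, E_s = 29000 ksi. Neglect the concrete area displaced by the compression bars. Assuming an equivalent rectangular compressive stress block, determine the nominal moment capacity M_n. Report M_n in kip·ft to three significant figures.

Assume both steels yield.
a = (A_s − A'_s) f_y/(0.85 f'_c b) = (9.25 − 1.46) × 60/(0.85 × 3.5 × 17.3) = 9.081 in.
c = a/β₁ = 9.081/0.85 = 10.684 in; ε'_s = 0.003(c − d')/c = 0.0023 ≥ ε_y = 0.0021, so the compression steel yields.
M_n = (A_s − A'_s) f_y (d − a/2) + A'_s f_y (d − d') = 467.4 × (29.9 − 4.5405) + 87.6 × (29.9 − 2.4) = 11853.0 + 2409.0 = 14262.0 kip·in = 14262.0/12 = 1188.50 kip·ft.

M_n ≈ 1190 kip·ft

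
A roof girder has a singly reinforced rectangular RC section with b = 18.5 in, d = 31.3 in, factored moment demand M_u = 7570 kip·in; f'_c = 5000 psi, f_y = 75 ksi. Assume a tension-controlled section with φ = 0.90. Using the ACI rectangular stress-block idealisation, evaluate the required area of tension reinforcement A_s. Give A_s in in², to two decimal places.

M_n = M_u/φ = 7570/0.90 = 8411.11 kip·in.
From M_n = 0.85 f'_c a b (d − a/2):
a = d − √(d² − 2M_n/(0.85 f'_c b)) = 31.3 − √(31.3² − 2 × 8411.11/(0.85 × 5 × 18.5)) = 3.628 in.
A_s = 0.85 f'_c a b / f_y = 0.85 × 5 × 3.628 × 18.5 / 75 = 3.803 in².

A_s ≈ 3.80 in²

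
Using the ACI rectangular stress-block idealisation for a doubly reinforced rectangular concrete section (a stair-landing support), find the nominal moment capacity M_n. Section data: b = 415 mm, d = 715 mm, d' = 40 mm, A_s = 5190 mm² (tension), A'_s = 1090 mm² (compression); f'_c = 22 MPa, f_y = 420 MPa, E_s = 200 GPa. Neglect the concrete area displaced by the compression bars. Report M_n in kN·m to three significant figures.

Assume both tension and compression steel yield.
Net tension couple steel: A_s − A'_s = 4100 mm².
a = (A_s − A'_s) f_y / (0.85 f'_c b) = 1722000/(0.85 × 22 × 415) = 221.89 mm.
c = a/β₁ = 221.89/0.85 = 261.05 mm; ε'_s = 0.003(c − d')/c = 0.0025 ≥ f_y/E_s = 0.0021, so compression steel does yield.
M_n = (A_s − A'_s) f_y (d − a/2) + A'_s f_y (d − d') = [1722000 × (715 − 110.945) + 457800 × (715 − 40)] × 10⁻⁶ = 1040.18 + 309.02 = 1349.20 kN·m.

M_n ≈ 1350 kN·m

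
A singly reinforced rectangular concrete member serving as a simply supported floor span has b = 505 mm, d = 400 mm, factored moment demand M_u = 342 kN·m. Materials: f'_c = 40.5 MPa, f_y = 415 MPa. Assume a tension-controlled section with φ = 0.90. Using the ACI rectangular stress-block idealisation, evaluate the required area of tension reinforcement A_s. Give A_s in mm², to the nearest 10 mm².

A_s ≈ 2470 mm²

M_n = M_u/φ = 342/0.90 = 380 kN·m.
With M_n = 0.85 f'_c a b (d − a/2), solve the quadratic for a:
a = d − √(d² − 2M_n/(0.85 f'_c b)) = 400 − √(400² − 2 × 380×10⁶/(0.85 × 40.5 × 505)) = 59.00 mm.
A_s = 0.85 f'_c a b / f_y = 0.85 × 40.5 × 59.00 × 505 / 415 = 2471.5 mm².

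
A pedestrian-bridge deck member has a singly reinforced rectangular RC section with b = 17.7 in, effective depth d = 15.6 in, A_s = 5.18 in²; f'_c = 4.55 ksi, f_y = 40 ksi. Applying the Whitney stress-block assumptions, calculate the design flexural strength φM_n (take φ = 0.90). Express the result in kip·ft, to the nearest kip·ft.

T = A_s f_y = 5.18 × 40 = 207.2 kips.
a = T/(0.85 f'_c b) = 207.2/(0.85 × 4.55 × 17.7) = 3.027 in.
M_n = T(d − a/2) = 207.2 × (15.6 − 1.5135) = 2918.7 kip·in = 2918.7/12 = 243.23 kip·ft.
φM_n = 0.90 × 243.23 = 218.91 kip·ft.

φM_n ≈ 219 kip·ft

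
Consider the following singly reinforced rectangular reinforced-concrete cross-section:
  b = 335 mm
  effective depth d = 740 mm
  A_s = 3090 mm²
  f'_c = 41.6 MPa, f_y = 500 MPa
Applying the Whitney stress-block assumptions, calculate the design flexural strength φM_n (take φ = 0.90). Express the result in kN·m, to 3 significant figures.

φM_n ≈ 938 kN·m

T = A_s f_y = 3090 × 500 = 1545000 N = 1545 kN.
From C = T: a = T/(0.85 f'_c b) = 1545000/(0.85 × 41.6 × 335) = 130.43 mm.
M_n = T(d − a/2) = 1545 kN × (740 − 65.215) mm = 1042.54 kN·m.
φM_n = 0.90 × 1042.54 = 938.29 kN·m.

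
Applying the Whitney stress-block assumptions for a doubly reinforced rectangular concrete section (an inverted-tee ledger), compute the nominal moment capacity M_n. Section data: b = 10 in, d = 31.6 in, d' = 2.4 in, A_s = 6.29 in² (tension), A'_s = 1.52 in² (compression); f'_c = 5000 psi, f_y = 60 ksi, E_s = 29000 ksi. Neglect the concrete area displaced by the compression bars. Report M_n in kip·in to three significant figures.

M_n ≈ 10700 kip·in

Assume both steels yield.
a = (A_s − A'_s) f_y/(0.85 f'_c b) = (6.29 − 1.52) × 60/(0.85 × 5 × 10) = 6.734 in.
c = a/β₁ = 6.734/0.8 = 8.418 in; ε'_s = 0.003(c − d')/c = 0.0021 ≥ ε_y = 0.0021, so the compression steel yields.
M_n = (A_s − A'_s) f_y (d − a/2) + A'_s f_y (d − d') = 286.2 × (31.6 − 3.367) + 91.2 × (31.6 − 2.4) = 8080.3 + 2663.0 = 10743.3 kip·in.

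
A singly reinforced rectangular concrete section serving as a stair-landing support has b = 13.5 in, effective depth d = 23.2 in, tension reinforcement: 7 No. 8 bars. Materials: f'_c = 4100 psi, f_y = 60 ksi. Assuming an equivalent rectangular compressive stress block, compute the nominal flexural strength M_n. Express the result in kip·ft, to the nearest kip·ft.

M_n ≈ 544 kip·ft

A_s = 7 × 0.79 = 5.53 in².
T = A_s f_y = 5.53 × 60 = 331.8 kips.
a = T/(0.85 f'_c b) = 331.8/(0.85 × 4.1 × 13.5) = 7.052 in.
M_n = T(d − a/2) = 331.8 × (23.2 − 3.526) = 6527.8 kip·in = 6527.8/12 = 543.98 kip·ft.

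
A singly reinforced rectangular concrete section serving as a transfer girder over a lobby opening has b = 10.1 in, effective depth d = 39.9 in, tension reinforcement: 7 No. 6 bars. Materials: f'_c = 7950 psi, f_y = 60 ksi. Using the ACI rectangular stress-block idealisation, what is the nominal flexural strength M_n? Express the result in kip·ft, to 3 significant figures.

M_n ≈ 594 kip·ft

A_s = 7 × 0.44 = 3.08 in².
T = A_s f_y = 3.08 × 60 = 184.8 kips.
a = T/(0.85 f'_c b) = 184.8/(0.85 × 7.95 × 10.1) = 2.708 in.
M_n = T(d − a/2) = 184.8 × (39.9 − 1.354) = 7123.3 kip·in = 7123.3/12 = 593.61 kip·ft.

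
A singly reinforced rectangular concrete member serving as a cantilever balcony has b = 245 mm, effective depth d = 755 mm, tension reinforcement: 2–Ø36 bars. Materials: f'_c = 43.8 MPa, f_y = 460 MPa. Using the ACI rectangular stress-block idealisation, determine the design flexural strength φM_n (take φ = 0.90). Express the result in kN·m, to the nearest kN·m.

φM_n ≈ 593 kN·m

A_s = 2 × 1018 = 2036 mm².
T = A_s f_y = 2036 × 460 = 936560 N = 936.56 kN.
From C = T: a = T/(0.85 f'_c b) = 936560/(0.85 × 43.8 × 245) = 102.68 mm.
M_n = T(d − a/2) = 936.56 kN × (755 − 51.34) mm = 659.02 kN·m.
φM_n = 0.90 × 659.02 = 593.12 kN·m.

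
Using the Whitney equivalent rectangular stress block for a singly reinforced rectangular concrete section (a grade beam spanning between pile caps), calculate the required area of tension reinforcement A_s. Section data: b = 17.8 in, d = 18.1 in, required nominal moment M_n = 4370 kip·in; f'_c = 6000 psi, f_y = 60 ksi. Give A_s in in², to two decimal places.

From M_n = 0.85 f'_c a b (d − a/2):
a = d − √(d² − 2M_n/(0.85 f'_c b)) = 18.1 − √(18.1² − 2 × 4370/(0.85 × 6 × 17.8)) = 2.890 in.
A_s = 0.85 f'_c a b / f_y = 0.85 × 6 × 2.890 × 17.8 / 60 = 4.373 in².

A_s ≈ 4.37 in²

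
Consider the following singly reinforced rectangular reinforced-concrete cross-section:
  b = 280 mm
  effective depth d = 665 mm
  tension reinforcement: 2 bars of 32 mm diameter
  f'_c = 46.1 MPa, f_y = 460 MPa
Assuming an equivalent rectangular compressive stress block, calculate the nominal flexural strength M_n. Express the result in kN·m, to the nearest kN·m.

A_s = 2 × 804 = 1608 mm².
T = A_s f_y = 1608 × 460 = 739680 N = 739.68 kN.
From C = T: a = T/(0.85 f'_c b) = 739680/(0.85 × 46.1 × 280) = 67.42 mm.
M_n = T(d − a/2) = 739.68 kN × (665 − 33.71) mm = 466.95 kN·m.

M_n ≈ 467 kN·m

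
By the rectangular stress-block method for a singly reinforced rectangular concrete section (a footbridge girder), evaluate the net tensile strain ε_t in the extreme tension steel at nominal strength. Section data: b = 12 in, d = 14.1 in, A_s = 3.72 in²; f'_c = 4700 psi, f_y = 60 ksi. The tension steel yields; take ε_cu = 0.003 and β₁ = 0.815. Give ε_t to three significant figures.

a = A_s f_y/(0.85 f'_c b) = 4.656 in.
β₁ = 0.815, so c = a/β₁ = 4.656/0.815 = 5.713 in.
From the linear strain diagram with ε_cu = 0.003: ε_t = 0.003 (d − c)/c = 0.003 × (14.1 − 5.713)/5.713 = 0.00440.
ε_t is between 0.004 and 0.005 — transition zone.

ε_t ≈ 0.00440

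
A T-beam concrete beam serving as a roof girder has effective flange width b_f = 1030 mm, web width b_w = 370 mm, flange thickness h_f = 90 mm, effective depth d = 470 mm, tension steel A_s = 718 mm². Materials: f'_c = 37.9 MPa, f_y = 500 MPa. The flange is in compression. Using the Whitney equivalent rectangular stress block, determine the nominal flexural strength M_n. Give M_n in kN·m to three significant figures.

Tension: T = A_s f_y = 718 × 500 = 359000 N.
Try a within the flange: a = T/(0.85 f'_c b_f) = 359000/(0.85 × 37.9 × 1030) = 10.82 mm.
Since a = 10.82 ≤ h_f = 90 mm, the stress block lies entirely in the flange; analyse as a rectangular beam of width b_f.
M_n = T(d − a/2) = 359000 × (470 − 5.41) = 166.79 × 10⁶ N·mm.
M_n = 166.79 kN·m.

M_n ≈ 167 kN·m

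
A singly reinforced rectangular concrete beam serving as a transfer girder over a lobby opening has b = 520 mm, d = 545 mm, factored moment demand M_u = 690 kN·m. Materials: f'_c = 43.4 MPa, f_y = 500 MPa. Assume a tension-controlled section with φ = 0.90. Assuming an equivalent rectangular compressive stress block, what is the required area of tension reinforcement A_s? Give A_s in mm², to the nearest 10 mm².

M_n = M_u/φ = 690/0.90 = 766.667 kN·m.
With M_n = 0.85 f'_c a b (d − a/2), solve the quadratic for a:
a = d − √(d² − 2M_n/(0.85 f'_c b)) = 545 − √(545² − 2 × 766.667×10⁶/(0.85 × 43.4 × 520)) = 79.07 mm.
A_s = 0.85 f'_c a b / f_y = 0.85 × 43.4 × 79.07 × 520 / 500 = 3033.6 mm².

A_s ≈ 3030 mm²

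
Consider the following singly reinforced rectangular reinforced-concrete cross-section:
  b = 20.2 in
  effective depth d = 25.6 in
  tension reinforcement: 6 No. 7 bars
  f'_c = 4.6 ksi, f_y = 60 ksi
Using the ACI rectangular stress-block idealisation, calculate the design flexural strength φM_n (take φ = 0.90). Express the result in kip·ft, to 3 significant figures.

φM_n ≈ 393 kip·ft

A_s = 6 × 0.6 = 3.6 in².
T = A_s f_y = 3.6 × 60 = 216 kips.
a = T/(0.85 f'_c b) = 216/(0.85 × 4.6 × 20.2) = 2.735 in.
M_n = T(d − a/2) = 216 × (25.6 − 1.3675) = 5234.2 kip·in = 5234.2/12 = 436.18 kip·ft.
φM_n = 0.90 × 436.18 = 392.56 kip·ft.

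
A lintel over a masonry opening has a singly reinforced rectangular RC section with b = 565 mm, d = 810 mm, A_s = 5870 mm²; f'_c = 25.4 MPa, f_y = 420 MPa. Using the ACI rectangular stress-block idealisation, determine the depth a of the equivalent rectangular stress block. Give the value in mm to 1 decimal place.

a ≈ 202.1 mm

T = A_s f_y = 5870 × 420 = 2465400 N = 2465.4 kN.
Setting C = 0.85 f'_c a b equal to T: a = 2465400/(0.85 × 25.4 × 565) = 202.1 mm.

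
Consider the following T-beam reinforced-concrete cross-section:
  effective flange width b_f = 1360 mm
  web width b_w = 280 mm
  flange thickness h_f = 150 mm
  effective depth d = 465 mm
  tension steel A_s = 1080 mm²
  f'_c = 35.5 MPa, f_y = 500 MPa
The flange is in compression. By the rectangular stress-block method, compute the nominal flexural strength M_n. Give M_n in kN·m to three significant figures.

M_n ≈ 248 kN·m

Tension: T = A_s f_y = 1080 × 500 = 540000 N.
Try a within the flange: a = T/(0.85 f'_c b_f) = 540000/(0.85 × 35.5 × 1360) = 13.16 mm.
Since a = 13.16 ≤ h_f = 150 mm, the stress block lies entirely in the flange; analyse as a rectangular beam of width b_f.
M_n = T(d − a/2) = 540000 × (465 − 6.58) = 247.55 × 10⁶ N·mm.
M_n = 247.55 kN·m.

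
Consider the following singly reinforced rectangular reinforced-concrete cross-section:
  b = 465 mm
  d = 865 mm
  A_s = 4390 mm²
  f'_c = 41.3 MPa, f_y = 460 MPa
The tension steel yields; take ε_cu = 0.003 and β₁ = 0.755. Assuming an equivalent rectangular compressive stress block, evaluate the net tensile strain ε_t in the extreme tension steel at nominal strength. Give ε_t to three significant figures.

ε_t ≈ 0.0128

a = A_s f_y/(0.85 f'_c b) = 123.71 mm.
β₁ = 0.755, so c = a/β₁ = 123.71/0.755 = 163.85 mm.
From the linear strain diagram with ε_cu = 0.003: ε_t = 0.003 (d − c)/c = 0.003 × (865 − 163.85)/163.85 = 0.0128.
Since ε_t ≥ 0.005, the section is tension-controlled.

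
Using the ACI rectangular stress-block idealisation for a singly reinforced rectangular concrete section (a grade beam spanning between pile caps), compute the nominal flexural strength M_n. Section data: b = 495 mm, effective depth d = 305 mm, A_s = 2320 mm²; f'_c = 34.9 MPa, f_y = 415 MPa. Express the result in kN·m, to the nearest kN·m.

T = A_s f_y = 2320 × 415 = 962800 N = 962.8 kN.
From C = T: a = T/(0.85 f'_c b) = 962800/(0.85 × 34.9 × 495) = 65.57 mm.
M_n = T(d − a/2) = 962.8 kN × (305 − 32.785) mm = 262.09 kN·m.

M_n ≈ 262 kN·m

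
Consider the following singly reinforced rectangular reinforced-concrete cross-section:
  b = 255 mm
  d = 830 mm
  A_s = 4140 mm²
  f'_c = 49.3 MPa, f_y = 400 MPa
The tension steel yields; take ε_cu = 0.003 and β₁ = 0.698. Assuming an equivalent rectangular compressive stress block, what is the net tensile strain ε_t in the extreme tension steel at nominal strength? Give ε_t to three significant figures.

ε_t ≈ 0.00822

a = A_s f_y/(0.85 f'_c b) = 154.97 mm.
β₁ = 0.698, so c = a/β₁ = 154.97/0.698 = 222.02 mm.
From the linear strain diagram with ε_cu = 0.003: ε_t = 0.003 (d − c)/c = 0.003 × (830 − 222.02)/222.02 = 0.00822.
Since ε_t ≥ 0.005, the section is tension-controlled.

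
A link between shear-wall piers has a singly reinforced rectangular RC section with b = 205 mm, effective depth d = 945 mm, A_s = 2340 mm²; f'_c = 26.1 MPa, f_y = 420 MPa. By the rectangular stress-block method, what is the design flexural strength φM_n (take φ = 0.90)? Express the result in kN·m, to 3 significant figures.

φM_n ≈ 740 kN·m

T = A_s f_y = 2340 × 420 = 982800 N = 982.8 kN.
From C = T: a = T/(0.85 f'_c b) = 982800/(0.85 × 26.1 × 205) = 216.10 mm.
M_n = T(d − a/2) = 982.8 kN × (945 − 108.05) mm = 822.55 kN·m.
φM_n = 0.90 × 822.55 = 740.30 kN·m.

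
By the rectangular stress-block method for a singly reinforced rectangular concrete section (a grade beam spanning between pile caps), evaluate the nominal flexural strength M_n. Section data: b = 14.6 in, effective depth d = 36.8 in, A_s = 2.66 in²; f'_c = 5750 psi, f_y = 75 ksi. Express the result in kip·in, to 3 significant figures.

M_n ≈ 7060 kip·in

T = A_s f_y = 2.66 × 75 = 199.5 kips.
a = T/(0.85 f'_c b) = 199.5/(0.85 × 5.75 × 14.6) = 2.796 in.
M_n = T(d − a/2) = 199.5 × (36.8 − 1.398) = 7062.7 kip·in.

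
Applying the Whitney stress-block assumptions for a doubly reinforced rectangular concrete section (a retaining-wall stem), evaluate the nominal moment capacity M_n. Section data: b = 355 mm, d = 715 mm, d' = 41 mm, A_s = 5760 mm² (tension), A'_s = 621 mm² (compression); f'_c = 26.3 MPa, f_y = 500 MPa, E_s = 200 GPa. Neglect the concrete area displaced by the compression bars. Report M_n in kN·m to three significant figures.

Assume both tension and compression steel yield.
Net tension couple steel: A_s − A'_s = 5139 mm².
a = (A_s − A'_s) f_y / (0.85 f'_c b) = 2569500/(0.85 × 26.3 × 355) = 323.78 mm.
c = a/β₁ = 323.78/0.85 = 380.92 mm; ε'_s = 0.003(c − d')/c = 0.0027 ≥ f_y/E_s = 0.0025, so compression steel does yield.
M_n = (A_s − A'_s) f_y (d − a/2) + A'_s f_y (d − d') = [2569500 × (715 − 161.89) + 310500 × (715 − 41)] × 10⁻⁶ = 1421.22 + 209.28 = 1630.50 kN·m.

M_n ≈ 1630 kN·m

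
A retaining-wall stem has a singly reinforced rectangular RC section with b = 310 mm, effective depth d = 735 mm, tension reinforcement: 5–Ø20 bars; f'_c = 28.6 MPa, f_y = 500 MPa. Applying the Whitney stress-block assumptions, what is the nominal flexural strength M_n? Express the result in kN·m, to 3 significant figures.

M_n ≈ 536 kN·m

A_s = 5 × 314 = 1570 mm².
T = A_s f_y = 1570 × 500 = 785000 N = 785 kN.
From C = T: a = T/(0.85 f'_c b) = 785000/(0.85 × 28.6 × 310) = 104.17 mm.
M_n = T(d − a/2) = 785 kN × (735 − 52.085) mm = 536.09 kN·m.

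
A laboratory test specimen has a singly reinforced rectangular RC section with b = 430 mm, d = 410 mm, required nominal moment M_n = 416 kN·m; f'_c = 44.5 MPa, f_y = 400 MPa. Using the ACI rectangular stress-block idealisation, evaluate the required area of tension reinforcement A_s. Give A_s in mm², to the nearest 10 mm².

A_s ≈ 2770 mm²

With M_n = 0.85 f'_c a b (d − a/2), solve the quadratic for a:
a = d − √(d² − 2M_n/(0.85 f'_c b)) = 410 − √(410² − 2 × 416×10⁶/(0.85 × 44.5 × 430)) = 68.03 mm.
A_s = 0.85 f'_c a b / f_y = 0.85 × 44.5 × 68.03 × 430 / 400 = 2766.2 mm².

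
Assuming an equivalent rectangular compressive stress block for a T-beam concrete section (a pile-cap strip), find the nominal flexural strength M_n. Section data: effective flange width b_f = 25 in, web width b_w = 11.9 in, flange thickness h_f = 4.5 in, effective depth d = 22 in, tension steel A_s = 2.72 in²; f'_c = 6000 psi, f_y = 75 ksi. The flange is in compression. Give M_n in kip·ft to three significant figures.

Tension: T = A_s f_y = 2.72 × 75 = 204 kips.
Try a within the flange: a = T/(0.85 f'_c b_f) = 204/(0.85 × 6 × 25) = 1.600 in.
Since a = 1.600 ≤ h_f = 4.5 in, the stress block lies entirely in the flange; analyse as a rectangular beam of width b_f.
M_n = T(d − a/2) = 204 × (22 − 0.8) = 4324.8 kip·in.
M_n = 4324.8/12 = 360.40 kip·ft.

M_n ≈ 360 kip·ft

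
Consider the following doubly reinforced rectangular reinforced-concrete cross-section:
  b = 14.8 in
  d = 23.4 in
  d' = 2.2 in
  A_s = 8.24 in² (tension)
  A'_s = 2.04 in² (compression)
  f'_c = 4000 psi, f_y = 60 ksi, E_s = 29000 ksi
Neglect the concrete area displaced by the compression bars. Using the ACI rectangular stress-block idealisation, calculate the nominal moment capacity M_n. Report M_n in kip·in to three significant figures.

Assume both steels yield.
a = (A_s − A'_s) f_y/(0.85 f'_c b) = (8.24 − 2.04) × 60/(0.85 × 4 × 14.8) = 7.393 in.
c = a/β₁ = 7.393/0.85 = 8.698 in; ε'_s = 0.003(c − d')/c = 0.0022 ≥ ε_y = 0.0021, so the compression steel yields.
M_n = (A_s − A'_s) f_y (d − a/2) + A'_s f_y (d − d') = 372 × (23.4 − 3.6965) + 122.4 × (23.4 − 2.2) = 7329.7 + 2594.9 = 9924.6 kip·in.

M_n ≈ 9920 kip·in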